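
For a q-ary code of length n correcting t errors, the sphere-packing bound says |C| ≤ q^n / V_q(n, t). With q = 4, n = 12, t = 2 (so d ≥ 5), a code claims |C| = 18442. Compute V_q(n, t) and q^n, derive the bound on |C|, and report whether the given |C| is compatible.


V_q(n, t) = 631, q^n = 16777216, Hamming bound = 26588, |C| = 18442 ≤ bound (satisfied).

Step 1: Compute V_q(n, t) = Σ_{j=0}^2 C(n, j) (q−1)^j.
  j = 0: C(12,0)·(3)^0 = 1·1 = 1.
  j = 1: C(12,1)·(3)^1 = 12·3 = 36.
  j = 2: C(12,2)·(3)^2 = 66·9 = 594.
  V_q(n, t) = 1 + 36 + 594 = 631.
Step 2: q^n = 4^12 = 16777216.
Step 3: Hamming bound ⌊q^n / V_q(n,t)⌋ = ⌊16777216/631⌋ = 26588.
Step 4: Compare |C| = 18442 to 26588: satisfied.
The claimed |C| lies below the Hamming bound.


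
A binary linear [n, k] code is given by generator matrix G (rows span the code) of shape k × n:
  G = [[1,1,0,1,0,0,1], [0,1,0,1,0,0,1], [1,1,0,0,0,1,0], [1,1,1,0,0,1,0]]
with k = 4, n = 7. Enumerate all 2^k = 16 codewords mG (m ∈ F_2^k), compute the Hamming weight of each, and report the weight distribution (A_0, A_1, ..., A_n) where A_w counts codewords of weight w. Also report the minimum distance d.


Weight distribution: A_0 = 1, A_1 = 2, A_2 = 2, A_3 = 4, A_4 = 5, A_5 = 2. Minimum distance d = 1.

Enumerate all 2^4 = 16 messages m ∈ F_2^4.
For each, compute codeword c = mG in F_2^7, then tally its weight.
  m = 0000 → c = 0000000, weight = 0.
  m = 1000 → c = 1101001, weight = 4.
  m = 0100 → c = 0101001, weight = 3.
  m = 1100 → c = 1000000, weight = 1.
  m = 0010 → c = 1100010, weight = 3.
  m = 1010 → c = 0001011, weight = 3.
  m = 0110 → c = 1001011, weight = 4.
  m = 1110 → c = 0100010, weight = 2.
  m = 0001 → c = 1110010, weight = 4.
  m = 1001 → c = 0011011, weight = 4.
  m = 0101 → c = 1011011, weight = 5.
  m = 1101 → c = 0110010, weight = 3.
  m = 0011 → c = 0010000, weight = 1.
  m = 1011 → c = 1111001, weight = 5.
  m = 0111 → c = 0111001, weight = 4.
  m = 1111 → c = 1010000, weight = 2.
Tally weights:
  weight 0: 1 codewords.
  weight 1: 2 codewords.
  weight 2: 2 codewords.
  weight 3: 4 codewords.
  weight 4: 5 codewords.
  weight 5: 2 codewords.
Minimum distance d = smallest w > 0 with A_w > 0 = 1.
Sanity: Σ A_w = 16 = 2^4 = 16 ✓.


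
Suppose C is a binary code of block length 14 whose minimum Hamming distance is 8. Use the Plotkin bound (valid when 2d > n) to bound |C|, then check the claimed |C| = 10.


Plotkin bound M ≤ 8; given |C| = 10 > bound (violated).

Check applicability: 2d = 16, n = 14.
2d − n = 2 > 0, so Plotkin applies.
Compute d/(2d−n) = 8/2 ≈ 4.0000.
⌊d/(2d−n)⌋ = 4.
Plotkin bound: M ≤ 2·4 = 8.
Given |C| = 10, check: VIOLATED.
This |C| is above the Plotkin bound, so no binary code with n = 14, d = 8 and 10 codewords exists.


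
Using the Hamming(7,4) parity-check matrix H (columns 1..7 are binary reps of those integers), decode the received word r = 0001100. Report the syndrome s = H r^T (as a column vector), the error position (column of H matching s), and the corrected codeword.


s = (0, 0, 1)^T, error position = 1, corrected codeword c = 1001100

Compute s = H r^T mod 2 one row at a time:
  s_1 = 1 + 1 + 0 + 0 = 2 ≡ 0 (mod 2).
  s_2 = 0 + 0 + 0 + 0 = 0 ≡ 0 (mod 2).
  s_3 = 0 + 0 + 1 + 0 = 1 ≡ 1 (mod 2).
s = (0, 0, 1)^T — this equals column 1 of H (binary 001), so error is at position 1.
Correct: flip bit 1 of r = 0001100 to get c = 1001100.


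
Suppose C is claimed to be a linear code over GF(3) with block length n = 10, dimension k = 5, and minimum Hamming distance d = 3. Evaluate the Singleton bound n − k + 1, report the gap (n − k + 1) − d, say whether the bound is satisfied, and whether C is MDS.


Singleton RHS = n − k + 1 = 6, slack = 3, bound satisfied, not MDS.

Singleton bound: d ≤ n − k + 1.
Here n = 10, k = 5, so n − k + 1 = 6.
Given d = 3, check d ≤ 6: YES.
Slack = (n − k + 1) − d = 3.
The code is NOT MDS (slack = 3 > 0).
Description: the claimed parameters are [10, 5, 3]_3; such a code would be non-MDS.


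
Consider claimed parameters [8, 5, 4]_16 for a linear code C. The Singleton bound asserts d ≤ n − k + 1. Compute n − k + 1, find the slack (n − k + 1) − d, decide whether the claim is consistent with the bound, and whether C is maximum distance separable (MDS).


Singleton RHS = n − k + 1 = 4, slack = 0, bound satisfied, MDS.

Singleton bound: d ≤ n − k + 1.
Here n = 8, k = 5, so n − k + 1 = 4.
Given d = 4, check d ≤ 4: YES.
Slack = (n − k + 1) − d = 0.
The code is MDS (slack = 0).
Description: the claimed parameters are [8, 5, 4]_16; such a code would be MDS (meets Singleton bound).


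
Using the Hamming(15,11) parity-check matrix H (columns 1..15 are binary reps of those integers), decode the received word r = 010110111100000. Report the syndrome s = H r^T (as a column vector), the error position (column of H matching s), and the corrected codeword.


s = (1, 1, 1, 1)^T, error position = 15, corrected codeword c = 010110111100001

Compute s = H r^T mod 2 one row at a time:
  s_1 = 1 + 1 + 1 + 0 + 0 + 0 + 0 + 0 = 3 ≡ 1 (mod 2).
  s_2 = 1 + 1 + 0 + 1 + 0 + 0 + 0 + 0 = 3 ≡ 1 (mod 2).
  s_3 = 1 + 0 + 0 + 1 + 1 + 0 + 0 + 0 = 3 ≡ 1 (mod 2).
  s_4 = 0 + 0 + 1 + 1 + 1 + 0 + 0 + 0 = 3 ≡ 1 (mod 2).
s = (1, 1, 1, 1)^T — this equals column 15 of H (binary 1111), so error is at position 15.
Correct: flip bit 15 of r = 010110111100000 to get c = 010110111100001.


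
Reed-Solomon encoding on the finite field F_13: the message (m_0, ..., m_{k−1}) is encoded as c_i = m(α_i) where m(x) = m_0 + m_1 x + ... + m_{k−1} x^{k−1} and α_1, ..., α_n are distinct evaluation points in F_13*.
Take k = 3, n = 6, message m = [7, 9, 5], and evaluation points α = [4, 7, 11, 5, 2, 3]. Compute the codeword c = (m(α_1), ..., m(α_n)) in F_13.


c = [6, 3, 9, 8, 6, 1]

Message polynomial: m(x) = 7 + 9·x + 5·x^2 (mod 13).
For each evaluation point α_i, compute m(α_i) mod 13:
  α_1 = 4: Horner steps 5 → 3 → 6, so m(4) = 6.
  α_2 = 7: Horner steps 5 → 5 → 3, so m(7) = 3.
  α_3 = 11: Horner steps 5 → 12 → 9, so m(11) = 9.
  α_4 = 5: Horner steps 5 → 8 → 8, so m(5) = 8.
  α_5 = 2: Horner steps 5 → 6 → 6, so m(2) = 6.
  α_6 = 3: Horner steps 5 → 11 → 1, so m(3) = 1.
Codeword c = [6, 3, 9, 8, 6, 1] ∈ F_13^6.


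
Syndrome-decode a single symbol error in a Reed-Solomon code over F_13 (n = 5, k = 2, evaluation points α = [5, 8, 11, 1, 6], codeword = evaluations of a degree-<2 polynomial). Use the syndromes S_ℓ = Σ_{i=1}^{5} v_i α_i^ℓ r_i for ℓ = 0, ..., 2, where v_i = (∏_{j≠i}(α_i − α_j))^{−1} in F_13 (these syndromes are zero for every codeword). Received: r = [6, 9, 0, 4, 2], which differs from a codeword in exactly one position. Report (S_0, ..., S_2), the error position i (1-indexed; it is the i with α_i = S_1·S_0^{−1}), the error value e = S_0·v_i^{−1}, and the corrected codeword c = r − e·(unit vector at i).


S = (11, 3, 2), error at position 1, error magnitude e = 1, c = [5, 9, 0, 4, 2].

Step 1: column multipliers v_i = (∏_{j≠i}(α_i − α_j))^{−1} mod 13.
  i = 1 (α = 5): (5−8)(5−11)(5−1)(5−6) = (−3)·(−6)·4·(−1) = −72 ≡ 6, so v_1 = 6^{−1} = 11 (mod 13).
  i = 2 (α = 8): (8−5)(8−11)(8−1)(8−6) = 3·(−3)·7·2 = −126 ≡ 4, so v_2 = 4^{−1} = 10 (mod 13).
  i = 3 (α = 11): (11−5)(11−8)(11−1)(11−6) = 6·3·10·5 = 900 ≡ 3, so v_3 = 3^{−1} = 9 (mod 13).
  i = 4 (α = 1): (1−5)(1−8)(1−11)(1−6) = (−4)·(−7)·(−10)·(−5) = 1400 ≡ 9, so v_4 = 9^{−1} = 3 (mod 13).
  i = 5 (α = 6): (6−5)(6−8)(6−11)(6−1) = 1·(−2)·(−5)·5 = 50 ≡ 11, so v_5 = 11^{−1} = 6 (mod 13).
  v = [11, 10, 9, 3, 6].
Step 2: syndromes of r = [6, 9, 0, 4, 2] (all sums mod 13).
  S_0 = Σ v_i r_i = 11·6 + 10·9 + 9·0 + 3·4 + 6·2 = 180 ≡ 11.
  S_1 = Σ v_i α_i r_i = 11·5·6 + 10·8·9 + 9·11·0 + 3·1·4 + 6·6·2 = 1134 ≡ 3.
  α_i^2 mod 13 = [12, 12, 4, 1, 10].
  S_2 = Σ v_i α_i^2 r_i = 11·12·6 + 10·12·9 + 9·4·0 + 3·1·4 + 6·10·2 = 2004 ≡ 2.
  S = (11, 3, 2) ≠ 0, so r is not a codeword (an error is present).
Step 3: locate the error. For a single error e at position i, S_ℓ = v_i·e·α_i^ℓ, so α_err = S_1/S_0.
  S_0^{−1} = 11^{−1} = 6 (mod 13), so α_err = 3·6 = 18 ≡ 5 = α_1. Error position i = 1.
  Consistency check: S_2/S_1 = 2·9 = 18 ≡ 5 = α_err ✓ (single-error assumption holds).
Step 4: error magnitude e = S_0/v_1 = S_0·∏_{j≠1}(α_1 − α_j) = 11·6 = 66 ≡ 1 (mod 13).
Step 5: correct position 1: c_1 = r_1 − e = 6 − 1 ≡ 5 (mod 13). Hence c = [5, 9, 0, 4, 2].
  Check: interpolating c through the α_i gives m(x) = 7 + 10·x (degree < 2) with m(α_i) = c_i for every i, so c is indeed a codeword.


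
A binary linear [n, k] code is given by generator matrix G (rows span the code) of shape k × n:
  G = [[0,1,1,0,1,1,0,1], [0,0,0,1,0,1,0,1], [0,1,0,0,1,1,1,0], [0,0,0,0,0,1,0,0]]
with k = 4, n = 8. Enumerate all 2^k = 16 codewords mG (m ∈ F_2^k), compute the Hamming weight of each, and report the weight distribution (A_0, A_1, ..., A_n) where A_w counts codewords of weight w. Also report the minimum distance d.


Weight distribution: A_0 = 1, A_1 = 1, A_2 = 1, A_3 = 4, A_4 = 5, A_5 = 3, A_6 = 1. Minimum distance d = 1.

Enumerate all 2^4 = 16 messages m ∈ F_2^4.
For each, compute codeword c = mG in F_2^8, then tally its weight.
  m = 0000 → c = 00000000, weight = 0.
  m = 1000 → c = 01101101, weight = 5.
  m = 0100 → c = 00010101, weight = 3.
  m = 1100 → c = 01111000, weight = 4.
  m = 0010 → c = 01001110, weight = 4.
  m = 1010 → c = 00100011, weight = 3.
  m = 0110 → c = 01011011, weight = 5.
  m = 1110 → c = 00110110, weight = 4.
  m = 0001 → c = 00000100, weight = 1.
  m = 1001 → c = 01101001, weight = 4.
  m = 0101 → c = 00010001, weight = 2.
  m = 1101 → c = 01111100, weight = 5.
  m = 0011 → c = 01001010, weight = 3.
  m = 1011 → c = 00100111, weight = 4.
  m = 0111 → c = 01011111, weight = 6.
  m = 1111 → c = 00110010, weight = 3.
Tally weights:
  weight 0: 1 codewords.
  weight 1: 1 codewords.
  weight 2: 1 codewords.
  weight 3: 4 codewords.
  weight 4: 5 codewords.
  weight 5: 3 codewords.
  weight 6: 1 codewords.
Minimum distance d = smallest w > 0 with A_w > 0 = 1.
Sanity: Σ A_w = 16 = 2^4 = 16 ✓.


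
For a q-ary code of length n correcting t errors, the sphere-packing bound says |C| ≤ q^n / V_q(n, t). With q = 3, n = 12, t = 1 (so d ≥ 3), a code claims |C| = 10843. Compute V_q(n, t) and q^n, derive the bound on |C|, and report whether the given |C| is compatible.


V_q(n, t) = 25, q^n = 531441, Hamming bound = 21257, |C| = 10843 ≤ bound (satisfied).

Step 1: Compute V_q(n, t) = Σ_{j=0}^1 C(n, j) (q−1)^j.
  j = 0: C(12,0)·(2)^0 = 1·1 = 1.
  j = 1: C(12,1)·(2)^1 = 12·2 = 24.
  V_q(n, t) = 1 + 24 = 25.
Step 2: q^n = 3^12 = 531441.
Step 3: Hamming bound ⌊q^n / V_q(n,t)⌋ = ⌊531441/25⌋ = 21257.
Step 4: Compare |C| = 10843 to 21257: satisfied.
The claimed |C| lies below the Hamming bound.


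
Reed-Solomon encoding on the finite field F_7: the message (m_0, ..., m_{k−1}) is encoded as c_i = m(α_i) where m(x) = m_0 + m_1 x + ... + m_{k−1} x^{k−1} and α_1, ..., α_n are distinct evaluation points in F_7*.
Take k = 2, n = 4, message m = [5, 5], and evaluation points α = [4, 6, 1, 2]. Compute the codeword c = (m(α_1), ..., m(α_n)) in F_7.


c = [4, 0, 3, 1]

Message polynomial: m(x) = 5 + 5·x (mod 7).
For each evaluation point α_i, compute m(α_i) mod 7:
  α_1 = 4: Horner steps 5 → 4, so m(4) = 4.
  α_2 = 6: Horner steps 5 → 0, so m(6) = 0.
  α_3 = 1: Horner steps 5 → 3, so m(1) = 3.
  α_4 = 2: Horner steps 5 → 1, so m(2) = 1.
Codeword c = [4, 0, 3, 1] ∈ F_7^4.


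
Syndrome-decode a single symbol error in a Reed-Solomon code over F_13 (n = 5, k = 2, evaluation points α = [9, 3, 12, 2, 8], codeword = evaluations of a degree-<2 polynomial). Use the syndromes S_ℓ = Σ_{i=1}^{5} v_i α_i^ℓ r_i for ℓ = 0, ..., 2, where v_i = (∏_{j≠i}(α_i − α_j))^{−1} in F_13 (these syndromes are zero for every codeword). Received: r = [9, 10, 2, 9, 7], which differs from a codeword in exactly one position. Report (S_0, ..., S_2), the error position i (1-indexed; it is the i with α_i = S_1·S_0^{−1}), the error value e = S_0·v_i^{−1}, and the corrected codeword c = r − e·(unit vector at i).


S = (10, 7, 1), error at position 4, error magnitude e = 1, c = [9, 10, 2, 8, 7].

Step 1: column multipliers v_i = (∏_{j≠i}(α_i − α_j))^{−1} mod 13.
  i = 1 (α = 9): (9−3)(9−12)(9−2)(9−8) = 6·(−3)·7·1 = −126 ≡ 4, so v_1 = 4^{−1} = 10 (mod 13).
  i = 2 (α = 3): (3−9)(3−12)(3−2)(3−8) = (−6)·(−9)·1·(−5) = −270 ≡ 3, so v_2 = 3^{−1} = 9 (mod 13).
  i = 3 (α = 12): (12−9)(12−3)(12−2)(12−8) = 3·9·10·4 = 1080 ≡ 1, so v_3 = 1^{−1} = 1 (mod 13).
  i = 4 (α = 2): (2−9)(2−3)(2−12)(2−8) = (−7)·(−1)·(−10)·(−6) = 420 ≡ 4, so v_4 = 4^{−1} = 10 (mod 13).
  i = 5 (α = 8): (8−9)(8−3)(8−12)(8−2) = (−1)·5·(−4)·6 = 120 ≡ 3, so v_5 = 3^{−1} = 9 (mod 13).
  v = [10, 9, 1, 10, 9].
Step 2: syndromes of r = [9, 10, 2, 9, 7] (all sums mod 13).
  S_0 = Σ v_i r_i = 10·9 + 9·10 + 1·2 + 10·9 + 9·7 = 335 ≡ 10.
  S_1 = Σ v_i α_i r_i = 10·9·9 + 9·3·10 + 1·12·2 + 10·2·9 + 9·8·7 = 1788 ≡ 7.
  α_i^2 mod 13 = [3, 9, 1, 4, 12].
  S_2 = Σ v_i α_i^2 r_i = 10·3·9 + 9·9·10 + 1·1·2 + 10·4·9 + 9·12·7 = 2198 ≡ 1.
  S = (10, 7, 1) ≠ 0, so r is not a codeword (an error is present).
Step 3: locate the error. For a single error e at position i, S_ℓ = v_i·e·α_i^ℓ, so α_err = S_1/S_0.
  S_0^{−1} = 10^{−1} = 4 (mod 13), so α_err = 7·4 = 28 ≡ 2 = α_4. Error position i = 4.
  Consistency check: S_2/S_1 = 1·2 = 2 ≡ 2 = α_err ✓ (single-error assumption holds).
Step 4: error magnitude e = S_0/v_4 = S_0·∏_{j≠4}(α_4 − α_j) = 10·4 = 40 ≡ 1 (mod 13).
Step 5: correct position 4: c_4 = r_4 − e = 9 − 1 ≡ 8 (mod 13). Hence c = [9, 10, 2, 8, 7].
  Check: interpolating c through the α_i gives m(x) = 4 + 2·x (degree < 2) with m(α_i) = c_i for every i, so c is indeed a codeword.


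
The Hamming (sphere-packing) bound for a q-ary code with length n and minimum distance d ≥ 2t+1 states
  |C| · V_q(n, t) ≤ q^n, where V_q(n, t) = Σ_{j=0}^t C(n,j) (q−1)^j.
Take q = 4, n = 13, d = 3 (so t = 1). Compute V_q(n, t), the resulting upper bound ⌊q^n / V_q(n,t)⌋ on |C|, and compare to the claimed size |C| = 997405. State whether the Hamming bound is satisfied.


V_q(n, t) = 40, q^n = 67108864, Hamming bound = 1677721, |C| = 997405 ≤ bound (satisfied).

Step 1: Compute V_q(n, t) = Σ_{j=0}^1 C(n, j) (q−1)^j.
  j = 0: C(13,0)·(3)^0 = 1·1 = 1.
  j = 1: C(13,1)·(3)^1 = 13·3 = 39.
  V_q(n, t) = 1 + 39 = 40.
Step 2: q^n = 4^13 = 67108864.
Step 3: Hamming bound ⌊q^n / V_q(n,t)⌋ = ⌊67108864/40⌋ = 1677721.
Step 4: Compare |C| = 997405 to 1677721: satisfied.
The claimed |C| lies below the Hamming bound.


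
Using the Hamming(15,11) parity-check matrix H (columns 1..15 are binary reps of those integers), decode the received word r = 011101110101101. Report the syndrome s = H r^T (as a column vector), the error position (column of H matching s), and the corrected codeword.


s = (1, 0, 0, 0)^T, error position = 8, corrected codeword c = 011101100101101

Compute s = H r^T mod 2 one row at a time:
  s_1 = 1 + 0 + 1 + 0 + 1 + 1 + 0 + 1 = 5 ≡ 1 (mod 2).
  s_2 = 1 + 0 + 1 + 1 + 1 + 1 + 0 + 1 = 6 ≡ 0 (mod 2).
  s_3 = 1 + 1 + 1 + 1 + 1 + 0 + 0 + 1 = 6 ≡ 0 (mod 2).
  s_4 = 0 + 1 + 0 + 1 + 0 + 0 + 1 + 1 = 4 ≡ 0 (mod 2).
s = (1, 0, 0, 0)^T — this equals column 8 of H (binary 1000), so error is at position 8.
Correct: flip bit 8 of r = 011101110101101 to get c = 011101100101101.


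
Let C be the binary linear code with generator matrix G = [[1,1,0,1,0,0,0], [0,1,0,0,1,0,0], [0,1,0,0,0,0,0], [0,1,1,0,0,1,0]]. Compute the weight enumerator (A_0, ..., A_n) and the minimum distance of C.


Weight distribution: A_0 = 1, A_1 = 2, A_2 = 3, A_3 = 4, A_4 = 3, A_5 = 2, A_6 = 1. Minimum distance d = 1.

Enumerate all 2^4 = 16 messages m ∈ F_2^4.
For each, compute codeword c = mG in F_2^7, then tally its weight.
  m = 0000 → c = 0000000, weight = 0.
  m = 1000 → c = 1101000, weight = 3.
  m = 0100 → c = 0100100, weight = 2.
  m = 1100 → c = 1001100, weight = 3.
  m = 0010 → c = 0100000, weight = 1.
  m = 1010 → c = 1001000, weight = 2.
  m = 0110 → c = 0000100, weight = 1.
  m = 1110 → c = 1101100, weight = 4.
  m = 0001 → c = 0110010, weight = 3.
  m = 1001 → c = 1011010, weight = 4.
  m = 0101 → c = 0010110, weight = 3.
  m = 1101 → c = 1111110, weight = 6.
  m = 0011 → c = 0010010, weight = 2.
  m = 1011 → c = 1111010, weight = 5.
  m = 0111 → c = 0110110, weight = 4.
  m = 1111 → c = 1011110, weight = 5.
Tally weights:
  weight 0: 1 codewords.
  weight 1: 2 codewords.
  weight 2: 3 codewords.
  weight 3: 4 codewords.
  weight 4: 3 codewords.
  weight 5: 2 codewords.
  weight 6: 1 codewords.
Minimum distance d = smallest w > 0 with A_w > 0 = 1.
Sanity: Σ A_w = 16 = 2^4 = 16 ✓.


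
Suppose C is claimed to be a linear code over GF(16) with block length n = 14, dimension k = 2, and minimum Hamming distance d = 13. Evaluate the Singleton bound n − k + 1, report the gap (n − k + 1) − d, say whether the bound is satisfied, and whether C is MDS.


Singleton RHS = n − k + 1 = 13, slack = 0, bound satisfied, MDS.

Singleton bound: d ≤ n − k + 1.
Here n = 14, k = 2, so n − k + 1 = 13.
Given d = 13, check d ≤ 13: YES.
Slack = (n − k + 1) − d = 0.
The code is MDS (slack = 0).
Description: the claimed parameters are [14, 2, 13]_16; such a code would be MDS (meets Singleton bound).


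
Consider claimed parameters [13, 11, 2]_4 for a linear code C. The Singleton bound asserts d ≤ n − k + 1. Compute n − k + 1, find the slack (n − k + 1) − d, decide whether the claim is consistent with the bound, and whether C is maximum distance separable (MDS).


Singleton RHS = n − k + 1 = 3, slack = 1, bound satisfied, not MDS.

Singleton bound: d ≤ n − k + 1.
Here n = 13, k = 11, so n − k + 1 = 3.
Given d = 2, check d ≤ 3: YES.
Slack = (n − k + 1) − d = 1.
The code is NOT MDS (slack = 1 > 0).
Description: the claimed parameters are [13, 11, 2]_4; such a code would be non-MDS.


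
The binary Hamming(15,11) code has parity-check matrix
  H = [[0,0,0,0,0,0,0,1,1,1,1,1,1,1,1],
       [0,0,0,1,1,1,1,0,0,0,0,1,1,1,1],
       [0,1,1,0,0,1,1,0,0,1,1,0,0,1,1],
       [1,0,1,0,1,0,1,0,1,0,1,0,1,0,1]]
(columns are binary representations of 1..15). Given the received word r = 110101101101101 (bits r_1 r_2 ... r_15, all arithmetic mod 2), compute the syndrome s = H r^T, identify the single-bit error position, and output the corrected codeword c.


s = (1, 0, 1, 1)^T, error position = 11, corrected codeword c = 110101101111101

Compute s = H r^T mod 2 one row at a time:
  s_1 = 0 + 1 + 1 + 0 + 1 + 1 + 0 + 1 = 5 ≡ 1 (mod 2).
  s_2 = 1 + 0 + 1 + 1 + 1 + 1 + 0 + 1 = 6 ≡ 0 (mod 2).
  s_3 = 1 + 0 + 1 + 1 + 1 + 0 + 0 + 1 = 5 ≡ 1 (mod 2).
  s_4 = 1 + 0 + 0 + 1 + 1 + 0 + 1 + 1 = 5 ≡ 1 (mod 2).
s = (1, 0, 1, 1)^T — this equals column 11 of H (binary 1011), so error is at position 11.
Correct: flip bit 11 of r = 110101101101101 to get c = 110101101111101.


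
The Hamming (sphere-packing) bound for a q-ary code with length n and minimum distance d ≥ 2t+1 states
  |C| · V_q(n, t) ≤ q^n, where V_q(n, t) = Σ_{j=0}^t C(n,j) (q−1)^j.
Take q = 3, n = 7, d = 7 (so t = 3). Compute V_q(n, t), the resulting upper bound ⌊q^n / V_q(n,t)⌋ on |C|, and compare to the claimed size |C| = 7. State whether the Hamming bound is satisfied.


V_q(n, t) = 379, q^n = 2187, Hamming bound = 5, |C| = 7 > bound (violated).

Step 1: Compute V_q(n, t) = Σ_{j=0}^3 C(n, j) (q−1)^j.
  j = 0: C(7,0)·(2)^0 = 1·1 = 1.
  j = 1: C(7,1)·(2)^1 = 7·2 = 14.
  j = 2: C(7,2)·(2)^2 = 21·4 = 84.
  j = 3: C(7,3)·(2)^3 = 35·8 = 280.
  V_q(n, t) = 1 + 14 + 84 + 280 = 379.
Step 2: q^n = 3^7 = 2187.
Step 3: Hamming bound ⌊q^n / V_q(n,t)⌋ = ⌊2187/379⌋ = 5.
Step 4: Compare |C| = 7 to 5: violated.
The claimed |C| lies above the Hamming bound, so no 3-ary code of length 7 with d ≥ 7 can have 7 codewords.


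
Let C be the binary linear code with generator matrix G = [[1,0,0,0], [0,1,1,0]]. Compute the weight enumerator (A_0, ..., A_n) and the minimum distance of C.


Weight distribution: A_0 = 1, A_1 = 1, A_2 = 1, A_3 = 1. Minimum distance d = 1.

Enumerate all 2^2 = 4 messages m ∈ F_2^2.
For each, compute codeword c = mG in F_2^4, then tally its weight.
  m = 00 → c = 0000, weight = 0.
  m = 10 → c = 1000, weight = 1.
  m = 01 → c = 0110, weight = 2.
  m = 11 → c = 1110, weight = 3.
Tally weights:
  weight 0: 1 codewords.
  weight 1: 1 codewords.
  weight 2: 1 codewords.
  weight 3: 1 codewords.
Minimum distance d = smallest w > 0 with A_w > 0 = 1.
Sanity: Σ A_w = 4 = 2^2 = 4 ✓.


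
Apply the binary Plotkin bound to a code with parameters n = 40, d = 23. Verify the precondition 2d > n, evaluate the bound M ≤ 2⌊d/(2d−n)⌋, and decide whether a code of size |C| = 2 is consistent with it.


Plotkin bound M ≤ 6; given |C| = 2 ≤ bound (satisfied).

Check applicability: 2d = 46, n = 40.
2d − n = 6 > 0, so Plotkin applies.
Compute d/(2d−n) = 23/6 ≈ 3.8333.
⌊d/(2d−n)⌋ = 3.
Plotkin bound: M ≤ 2·3 = 6.
Given |C| = 2, check: satisfied.
This |C| is below the Plotkin bound.


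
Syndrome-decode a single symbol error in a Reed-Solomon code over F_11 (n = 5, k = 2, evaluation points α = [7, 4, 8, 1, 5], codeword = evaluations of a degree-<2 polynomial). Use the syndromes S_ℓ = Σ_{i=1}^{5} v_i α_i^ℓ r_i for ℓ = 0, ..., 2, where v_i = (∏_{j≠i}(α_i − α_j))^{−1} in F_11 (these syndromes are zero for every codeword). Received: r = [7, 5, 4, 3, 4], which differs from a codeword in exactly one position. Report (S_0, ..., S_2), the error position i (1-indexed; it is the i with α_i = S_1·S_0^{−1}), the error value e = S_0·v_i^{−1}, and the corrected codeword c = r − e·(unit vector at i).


S = (1, 5, 3), error at position 5, error magnitude e = 2, c = [7, 5, 4, 3, 2].

Step 1: column multipliers v_i = (∏_{j≠i}(α_i − α_j))^{−1} mod 11.
  i = 1 (α = 7): (7−4)(7−8)(7−1)(7−5) = 3·(−1)·6·2 = −36 ≡ 8, so v_1 = 8^{−1} = 7 (mod 11).
  i = 2 (α = 4): (4−7)(4−8)(4−1)(4−5) = (−3)·(−4)·3·(−1) = −36 ≡ 8, so v_2 = 8^{−1} = 7 (mod 11).
  i = 3 (α = 8): (8−7)(8−4)(8−1)(8−5) = 1·4·7·3 = 84 ≡ 7, so v_3 = 7^{−1} = 8 (mod 11).
  i = 4 (α = 1): (1−7)(1−4)(1−8)(1−5) = (−6)·(−3)·(−7)·(−4) = 504 ≡ 9, so v_4 = 9^{−1} = 5 (mod 11).
  i = 5 (α = 5): (5−7)(5−4)(5−8)(5−1) = (−2)·1·(−3)·4 = 24 ≡ 2, so v_5 = 2^{−1} = 6 (mod 11).
  v = [7, 7, 8, 5, 6].
Step 2: syndromes of r = [7, 5, 4, 3, 4] (all sums mod 11).
  S_0 = Σ v_i r_i = 7·7 + 7·5 + 8·4 + 5·3 + 6·4 = 155 ≡ 1.
  S_1 = Σ v_i α_i r_i = 7·7·7 + 7·4·5 + 8·8·4 + 5·1·3 + 6·5·4 = 874 ≡ 5.
  α_i^2 mod 11 = [5, 5, 9, 1, 3].
  S_2 = Σ v_i α_i^2 r_i = 7·5·7 + 7·5·5 + 8·9·4 + 5·1·3 + 6·3·4 = 795 ≡ 3.
  S = (1, 5, 3) ≠ 0, so r is not a codeword (an error is present).
Step 3: locate the error. For a single error e at position i, S_ℓ = v_i·e·α_i^ℓ, so α_err = S_1/S_0.
  S_0^{−1} = 1^{−1} = 1 (mod 11), so α_err = 5·1 = 5 ≡ 5 = α_5. Error position i = 5.
  Consistency check: S_2/S_1 = 3·9 = 27 ≡ 5 = α_err ✓ (single-error assumption holds).
Step 4: error magnitude e = S_0/v_5 = S_0·∏_{j≠5}(α_5 − α_j) = 1·2 = 2 ≡ 2 (mod 11).
Step 5: correct position 5: c_5 = r_5 − e = 4 − 2 ≡ 2 (mod 11). Hence c = [7, 5, 4, 3, 2].
  Check: interpolating c through the α_i gives m(x) = 6 + 8·x (degree < 2) with m(α_i) = c_i for every i, so c is indeed a codeword.


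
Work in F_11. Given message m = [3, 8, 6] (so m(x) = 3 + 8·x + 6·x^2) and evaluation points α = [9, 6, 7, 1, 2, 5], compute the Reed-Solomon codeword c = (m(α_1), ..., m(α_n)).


c = [0, 3, 1, 6, 10, 6]

Message polynomial: m(x) = 3 + 8·x + 6·x^2 (mod 11).
For each evaluation point α_i, compute m(α_i) mod 11:
  α_1 = 9: Horner steps 6 → 7 → 0, so m(9) = 0.
  α_2 = 6: Horner steps 6 → 0 → 3, so m(6) = 3.
  α_3 = 7: Horner steps 6 → 6 → 1, so m(7) = 1.
  α_4 = 1: Horner steps 6 → 3 → 6, so m(1) = 6.
  α_5 = 2: Horner steps 6 → 9 → 10, so m(2) = 10.
  α_6 = 5: Horner steps 6 → 5 → 6, so m(5) = 6.
Codeword c = [0, 3, 1, 6, 10, 6] ∈ F_11^6.


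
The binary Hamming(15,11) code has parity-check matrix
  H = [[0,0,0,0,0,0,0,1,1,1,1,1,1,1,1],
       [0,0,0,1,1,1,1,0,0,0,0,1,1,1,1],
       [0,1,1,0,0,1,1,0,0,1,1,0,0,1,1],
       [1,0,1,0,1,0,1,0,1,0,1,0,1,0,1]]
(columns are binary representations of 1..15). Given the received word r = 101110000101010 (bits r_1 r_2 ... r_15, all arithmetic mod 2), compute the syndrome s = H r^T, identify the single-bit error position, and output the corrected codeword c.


s = (1, 0, 1, 1)^T, error position = 11, corrected codeword c = 101110000111010

Compute s = H r^T mod 2 one row at a time:
  s_1 = 0 + 0 + 1 + 0 + 1 + 0 + 1 + 0 = 3 ≡ 1 (mod 2).
  s_2 = 1 + 1 + 0 + 0 + 1 + 0 + 1 + 0 = 4 ≡ 0 (mod 2).
  s_3 = 0 + 1 + 0 + 0 + 1 + 0 + 1 + 0 = 3 ≡ 1 (mod 2).
  s_4 = 1 + 1 + 1 + 0 + 0 + 0 + 0 + 0 = 3 ≡ 1 (mod 2).
s = (1, 0, 1, 1)^T — this equals column 11 of H (binary 1011), so error is at position 11.
Correct: flip bit 11 of r = 101110000101010 to get c = 101110000111010.


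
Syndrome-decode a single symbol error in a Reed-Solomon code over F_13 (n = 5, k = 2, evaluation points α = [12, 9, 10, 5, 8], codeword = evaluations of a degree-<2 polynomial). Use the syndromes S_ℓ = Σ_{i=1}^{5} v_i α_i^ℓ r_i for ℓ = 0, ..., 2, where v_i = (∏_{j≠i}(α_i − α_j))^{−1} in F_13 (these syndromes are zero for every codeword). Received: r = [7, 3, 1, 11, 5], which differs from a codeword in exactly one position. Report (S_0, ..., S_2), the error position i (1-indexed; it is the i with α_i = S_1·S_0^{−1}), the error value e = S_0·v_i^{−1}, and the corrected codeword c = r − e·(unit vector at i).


S = (3, 10, 3), error at position 1, error magnitude e = 10, c = [10, 3, 1, 11, 5].

Step 1: column multipliers v_i = (∏_{j≠i}(α_i − α_j))^{−1} mod 13.
  i = 1 (α = 12): (12−9)(12−10)(12−5)(12−8) = 3·2·7·4 = 168 ≡ 12, so v_1 = 12^{−1} = 12 (mod 13).
  i = 2 (α = 9): (9−12)(9−10)(9−5)(9−8) = (−3)·(−1)·4·1 = 12 ≡ 12, so v_2 = 12^{−1} = 12 (mod 13).
  i = 3 (α = 10): (10−12)(10−9)(10−5)(10−8) = (−2)·1·5·2 = −20 ≡ 6, so v_3 = 6^{−1} = 11 (mod 13).
  i = 4 (α = 5): (5−12)(5−9)(5−10)(5−8) = (−7)·(−4)·(−5)·(−3) = 420 ≡ 4, so v_4 = 4^{−1} = 10 (mod 13).
  i = 5 (α = 8): (8−12)(8−9)(8−10)(8−5) = (−4)·(−1)·(−2)·3 = −24 ≡ 2, so v_5 = 2^{−1} = 7 (mod 13).
  v = [12, 12, 11, 10, 7].
Step 2: syndromes of r = [7, 3, 1, 11, 5] (all sums mod 13).
  S_0 = Σ v_i r_i = 12·7 + 12·3 + 11·1 + 10·11 + 7·5 = 276 ≡ 3.
  S_1 = Σ v_i α_i r_i = 12·12·7 + 12·9·3 + 11·10·1 + 10·5·11 + 7·8·5 = 2272 ≡ 10.
  α_i^2 mod 13 = [1, 3, 9, 12, 12].
  S_2 = Σ v_i α_i^2 r_i = 12·1·7 + 12·3·3 + 11·9·1 + 10·12·11 + 7·12·5 = 2031 ≡ 3.
  S = (3, 10, 3) ≠ 0, so r is not a codeword (an error is present).
Step 3: locate the error. For a single error e at position i, S_ℓ = v_i·e·α_i^ℓ, so α_err = S_1/S_0.
  S_0^{−1} = 3^{−1} = 9 (mod 13), so α_err = 10·9 = 90 ≡ 12 = α_1. Error position i = 1.
  Consistency check: S_2/S_1 = 3·4 = 12 ≡ 12 = α_err ✓ (single-error assumption holds).
Step 4: error magnitude e = S_0/v_1 = S_0·∏_{j≠1}(α_1 − α_j) = 3·12 = 36 ≡ 10 (mod 13).
Step 5: correct position 1: c_1 = r_1 − e = 7 − 10 ≡ 10 (mod 13). Hence c = [10, 3, 1, 11, 5].
  Check: interpolating c through the α_i gives m(x) = 8 + 11·x (degree < 2) with m(α_i) = c_i for every i, so c is indeed a codeword.


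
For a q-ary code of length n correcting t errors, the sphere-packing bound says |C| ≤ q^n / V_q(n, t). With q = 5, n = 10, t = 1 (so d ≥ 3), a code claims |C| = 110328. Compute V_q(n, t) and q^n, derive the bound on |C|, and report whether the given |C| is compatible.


V_q(n, t) = 41, q^n = 9765625, Hamming bound = 238185, |C| = 110328 ≤ bound (satisfied).

Step 1: Compute V_q(n, t) = Σ_{j=0}^1 C(n, j) (q−1)^j.
  j = 0: C(10,0)·(4)^0 = 1·1 = 1.
  j = 1: C(10,1)·(4)^1 = 10·4 = 40.
  V_q(n, t) = 1 + 40 = 41.
Step 2: q^n = 5^10 = 9765625.
Step 3: Hamming bound ⌊q^n / V_q(n,t)⌋ = ⌊9765625/41⌋ = 238185.
Step 4: Compare |C| = 110328 to 238185: satisfied.
The claimed |C| lies below the Hamming bound.


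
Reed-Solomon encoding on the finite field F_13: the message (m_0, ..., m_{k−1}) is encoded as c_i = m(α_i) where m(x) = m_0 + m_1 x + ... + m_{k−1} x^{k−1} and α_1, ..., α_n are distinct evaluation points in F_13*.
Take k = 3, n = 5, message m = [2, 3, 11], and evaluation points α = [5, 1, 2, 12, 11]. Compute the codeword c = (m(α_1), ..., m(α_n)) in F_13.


c = [6, 3, 0, 10, 1]

Message polynomial: m(x) = 2 + 3·x + 11·x^2 (mod 13).
For each evaluation point α_i, compute m(α_i) mod 13:
  α_1 = 5: Horner steps 11 → 6 → 6, so m(5) = 6.
  α_2 = 1: Horner steps 11 → 1 → 3, so m(1) = 3.
  α_3 = 2: Horner steps 11 → 12 → 0, so m(2) = 0.
  α_4 = 12: Horner steps 11 → 5 → 10, so m(12) = 10.
  α_5 = 11: Horner steps 11 → 7 → 1, so m(11) = 1.
Codeword c = [6, 3, 0, 10, 1] ∈ F_13^5.


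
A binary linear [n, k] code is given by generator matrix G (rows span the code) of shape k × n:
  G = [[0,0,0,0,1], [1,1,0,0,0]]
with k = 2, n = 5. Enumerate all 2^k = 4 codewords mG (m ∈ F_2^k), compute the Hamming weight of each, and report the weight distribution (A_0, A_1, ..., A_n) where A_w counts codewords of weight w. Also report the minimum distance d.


Weight distribution: A_0 = 1, A_1 = 1, A_2 = 1, A_3 = 1. Minimum distance d = 1.

Enumerate all 2^2 = 4 messages m ∈ F_2^2.
For each, compute codeword c = mG in F_2^5, then tally its weight.
  m = 00 → c = 00000, weight = 0.
  m = 10 → c = 00001, weight = 1.
  m = 01 → c = 11000, weight = 2.
  m = 11 → c = 11001, weight = 3.
Tally weights:
  weight 0: 1 codewords.
  weight 1: 1 codewords.
  weight 2: 1 codewords.
  weight 3: 1 codewords.
Minimum distance d = smallest w > 0 with A_w > 0 = 1.
Sanity: Σ A_w = 4 = 2^2 = 4 ✓.


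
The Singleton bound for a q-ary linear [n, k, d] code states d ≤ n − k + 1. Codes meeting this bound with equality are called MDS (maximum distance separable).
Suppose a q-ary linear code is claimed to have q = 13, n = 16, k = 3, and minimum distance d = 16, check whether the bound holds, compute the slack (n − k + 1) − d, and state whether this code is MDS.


Singleton RHS = n − k + 1 = 14, slack = -2, bound violated (no such code; not MDS).

Singleton bound: d ≤ n − k + 1.
Here n = 16, k = 3, so n − k + 1 = 14.
Given d = 16, check d ≤ 14: NO.
Slack = (n − k + 1) − d = -2.
The slack is negative: d = 16 exceeds n − k + 1 = 14 by 2, so the Singleton bound is violated and no linear [16, 3, 16]_13 code can exist. In particular it is not MDS (MDS requires d = n − k + 1 exactly).
Description: the claimed parameters are [16, 3, 16]_13; such a code would be impossible (violates the Singleton bound).


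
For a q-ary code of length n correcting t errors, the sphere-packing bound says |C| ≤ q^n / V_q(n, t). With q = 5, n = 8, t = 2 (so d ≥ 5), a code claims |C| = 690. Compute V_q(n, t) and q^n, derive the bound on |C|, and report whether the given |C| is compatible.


V_q(n, t) = 481, q^n = 390625, Hamming bound = 812, |C| = 690 ≤ bound (satisfied).

Step 1: Compute V_q(n, t) = Σ_{j=0}^2 C(n, j) (q−1)^j.
  j = 0: C(8,0)·(4)^0 = 1·1 = 1.
  j = 1: C(8,1)·(4)^1 = 8·4 = 32.
  j = 2: C(8,2)·(4)^2 = 28·16 = 448.
  V_q(n, t) = 1 + 32 + 448 = 481.
Step 2: q^n = 5^8 = 390625.
Step 3: Hamming bound ⌊q^n / V_q(n,t)⌋ = ⌊390625/481⌋ = 812.
Step 4: Compare |C| = 690 to 812: satisfied.
The claimed |C| lies below the Hamming bound.


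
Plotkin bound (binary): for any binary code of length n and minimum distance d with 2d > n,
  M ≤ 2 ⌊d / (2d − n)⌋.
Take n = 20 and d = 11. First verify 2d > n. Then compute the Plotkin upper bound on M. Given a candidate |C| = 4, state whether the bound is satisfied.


Plotkin bound M ≤ 10; given |C| = 4 ≤ bound (satisfied).

Check applicability: 2d = 22, n = 20.
2d − n = 2 > 0, so Plotkin applies.
Compute d/(2d−n) = 11/2 ≈ 5.5000.
⌊d/(2d−n)⌋ = 5.
Plotkin bound: M ≤ 2·5 = 10.
Given |C| = 4, check: satisfied.
This |C| is below the Plotkin bound.


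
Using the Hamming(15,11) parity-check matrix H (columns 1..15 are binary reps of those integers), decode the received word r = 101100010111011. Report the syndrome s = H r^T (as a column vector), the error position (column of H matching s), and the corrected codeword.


s = (0, 0, 1, 0)^T, error position = 2, corrected codeword c = 111100010111011

Compute s = H r^T mod 2 one row at a time:
  s_1 = 1 + 0 + 1 + 1 + 1 + 0 + 1 + 1 = 6 ≡ 0 (mod 2).
  s_2 = 1 + 0 + 0 + 0 + 1 + 0 + 1 + 1 = 4 ≡ 0 (mod 2).
  s_3 = 0 + 1 + 0 + 0 + 1 + 1 + 1 + 1 = 5 ≡ 1 (mod 2).
  s_4 = 1 + 1 + 0 + 0 + 0 + 1 + 0 + 1 = 4 ≡ 0 (mod 2).
s = (0, 0, 1, 0)^T — this equals column 2 of H (binary 0010), so error is at position 2.
Correct: flip bit 2 of r = 101100010111011 to get c = 111100010111011.


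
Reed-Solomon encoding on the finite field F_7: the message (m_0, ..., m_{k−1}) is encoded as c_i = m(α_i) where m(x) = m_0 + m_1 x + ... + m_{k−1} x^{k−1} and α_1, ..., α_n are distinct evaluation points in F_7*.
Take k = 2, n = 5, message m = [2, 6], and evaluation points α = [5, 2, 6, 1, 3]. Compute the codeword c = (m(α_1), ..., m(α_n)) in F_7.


c = [4, 0, 3, 1, 6]

Message polynomial: m(x) = 2 + 6·x (mod 7).
For each evaluation point α_i, compute m(α_i) mod 7:
  α_1 = 5: Horner steps 6 → 4, so m(5) = 4.
  α_2 = 2: Horner steps 6 → 0, so m(2) = 0.
  α_3 = 6: Horner steps 6 → 3, so m(6) = 3.
  α_4 = 1: Horner steps 6 → 1, so m(1) = 1.
  α_5 = 3: Horner steps 6 → 6, so m(3) = 6.
Codeword c = [4, 0, 3, 1, 6] ∈ F_7^5.


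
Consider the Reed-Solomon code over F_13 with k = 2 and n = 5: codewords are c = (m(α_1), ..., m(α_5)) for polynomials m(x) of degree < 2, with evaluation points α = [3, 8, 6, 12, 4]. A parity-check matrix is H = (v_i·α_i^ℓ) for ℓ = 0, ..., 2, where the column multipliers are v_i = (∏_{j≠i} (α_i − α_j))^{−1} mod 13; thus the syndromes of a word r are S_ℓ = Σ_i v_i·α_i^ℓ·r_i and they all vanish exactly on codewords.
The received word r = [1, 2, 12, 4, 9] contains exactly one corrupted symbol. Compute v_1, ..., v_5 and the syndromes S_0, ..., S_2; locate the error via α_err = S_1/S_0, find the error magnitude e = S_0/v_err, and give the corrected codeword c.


S = (4, 9, 4), error at position 4, error magnitude e = 9, c = [1, 2, 12, 8, 9].

Step 1: column multipliers v_i = (∏_{j≠i}(α_i − α_j))^{−1} mod 13.
  i = 1 (α = 3): (3−8)(3−6)(3−12)(3−4) = (−5)·(−3)·(−9)·(−1) = 135 ≡ 5, so v_1 = 5^{−1} = 8 (mod 13).
  i = 2 (α = 8): (8−3)(8−6)(8−12)(8−4) = 5·2·(−4)·4 = −160 ≡ 9, so v_2 = 9^{−1} = 3 (mod 13).
  i = 3 (α = 6): (6−3)(6−8)(6−12)(6−4) = 3·(−2)·(−6)·2 = 72 ≡ 7, so v_3 = 7^{−1} = 2 (mod 13).
  i = 4 (α = 12): (12−3)(12−8)(12−6)(12−4) = 9·4·6·8 = 1728 ≡ 12, so v_4 = 12^{−1} = 12 (mod 13).
  i = 5 (α = 4): (4−3)(4−8)(4−6)(4−12) = 1·(−4)·(−2)·(−8) = −64 ≡ 1, so v_5 = 1^{−1} = 1 (mod 13).
  v = [8, 3, 2, 12, 1].
Step 2: syndromes of r = [1, 2, 12, 4, 9] (all sums mod 13).
  S_0 = Σ v_i r_i = 8·1 + 3·2 + 2·12 + 12·4 + 1·9 = 95 ≡ 4.
  S_1 = Σ v_i α_i r_i = 8·3·1 + 3·8·2 + 2·6·12 + 12·12·4 + 1·4·9 = 828 ≡ 9.
  α_i^2 mod 13 = [9, 12, 10, 1, 3].
  S_2 = Σ v_i α_i^2 r_i = 8·9·1 + 3·12·2 + 2·10·12 + 12·1·4 + 1·3·9 = 459 ≡ 4.
  S = (4, 9, 4) ≠ 0, so r is not a codeword (an error is present).
Step 3: locate the error. For a single error e at position i, S_ℓ = v_i·e·α_i^ℓ, so α_err = S_1/S_0.
  S_0^{−1} = 4^{−1} = 10 (mod 13), so α_err = 9·10 = 90 ≡ 12 = α_4. Error position i = 4.
  Consistency check: S_2/S_1 = 4·3 = 12 ≡ 12 = α_err ✓ (single-error assumption holds).
Step 4: error magnitude e = S_0/v_4 = S_0·∏_{j≠4}(α_4 − α_j) = 4·12 = 48 ≡ 9 (mod 13).
Step 5: correct position 4: c_4 = r_4 − e = 4 − 9 ≡ 8 (mod 13). Hence c = [1, 2, 12, 8, 9].
  Check: interpolating c through the α_i gives m(x) = 3 + 8·x (degree < 2) with m(α_i) = c_i for every i, so c is indeed a codeword.


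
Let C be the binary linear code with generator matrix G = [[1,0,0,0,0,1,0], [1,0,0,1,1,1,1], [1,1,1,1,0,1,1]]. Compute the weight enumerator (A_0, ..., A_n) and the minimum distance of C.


Weight distribution: A_0 = 1, A_2 = 1, A_3 = 2, A_4 = 1, A_5 = 2, A_6 = 1. Minimum distance d = 2.

Enumerate all 2^3 = 8 messages m ∈ F_2^3.
For each, compute codeword c = mG in F_2^7, then tally its weight.
  m = 000 → c = 0000000, weight = 0.
  m = 100 → c = 1000010, weight = 2.
  m = 010 → c = 1001111, weight = 5.
  m = 110 → c = 0001101, weight = 3.
  m = 001 → c = 1111011, weight = 6.
  m = 101 → c = 0111001, weight = 4.
  m = 011 → c = 0110100, weight = 3.
  m = 111 → c = 1110110, weight = 5.
Tally weights:
  weight 0: 1 codewords.
  weight 2: 1 codewords.
  weight 3: 2 codewords.
  weight 4: 1 codewords.
  weight 5: 2 codewords.
  weight 6: 1 codewords.
Minimum distance d = smallest w > 0 with A_w > 0 = 2.
Sanity: Σ A_w = 8 = 2^3 = 8 ✓.


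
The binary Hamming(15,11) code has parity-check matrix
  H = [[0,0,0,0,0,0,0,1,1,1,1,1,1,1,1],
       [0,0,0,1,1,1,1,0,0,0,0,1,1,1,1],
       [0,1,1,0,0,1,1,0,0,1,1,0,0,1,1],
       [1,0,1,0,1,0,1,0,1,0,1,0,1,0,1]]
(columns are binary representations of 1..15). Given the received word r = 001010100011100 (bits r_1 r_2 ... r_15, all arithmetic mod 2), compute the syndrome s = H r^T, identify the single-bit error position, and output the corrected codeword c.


s = (1, 0, 1, 1)^T, error position = 11, corrected codeword c = 001010100001100

Compute s = H r^T mod 2 one row at a time:
  s_1 = 0 + 0 + 0 + 1 + 1 + 1 + 0 + 0 = 3 ≡ 1 (mod 2).
  s_2 = 0 + 1 + 0 + 1 + 1 + 1 + 0 + 0 = 4 ≡ 0 (mod 2).
  s_3 = 0 + 1 + 0 + 1 + 0 + 1 + 0 + 0 = 3 ≡ 1 (mod 2).
  s_4 = 0 + 1 + 1 + 1 + 0 + 1 + 1 + 0 = 5 ≡ 1 (mod 2).
s = (1, 0, 1, 1)^T — this equals column 11 of H (binary 1011), so error is at position 11.
Correct: flip bit 11 of r = 001010100011100 to get c = 001010100001100.


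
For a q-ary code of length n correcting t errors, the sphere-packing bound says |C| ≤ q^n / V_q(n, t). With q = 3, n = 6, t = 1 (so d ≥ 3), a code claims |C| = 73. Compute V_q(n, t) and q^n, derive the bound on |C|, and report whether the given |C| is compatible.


V_q(n, t) = 13, q^n = 729, Hamming bound = 56, |C| = 73 > bound (violated).

Step 1: Compute V_q(n, t) = Σ_{j=0}^1 C(n, j) (q−1)^j.
  j = 0: C(6,0)·(2)^0 = 1·1 = 1.
  j = 1: C(6,1)·(2)^1 = 6·2 = 12.
  V_q(n, t) = 1 + 12 = 13.
Step 2: q^n = 3^6 = 729.
Step 3: Hamming bound ⌊q^n / V_q(n,t)⌋ = ⌊729/13⌋ = 56.
Step 4: Compare |C| = 73 to 56: violated.
The claimed |C| lies above the Hamming bound, so no 3-ary code of length 6 with d ≥ 3 can have 73 codewords.


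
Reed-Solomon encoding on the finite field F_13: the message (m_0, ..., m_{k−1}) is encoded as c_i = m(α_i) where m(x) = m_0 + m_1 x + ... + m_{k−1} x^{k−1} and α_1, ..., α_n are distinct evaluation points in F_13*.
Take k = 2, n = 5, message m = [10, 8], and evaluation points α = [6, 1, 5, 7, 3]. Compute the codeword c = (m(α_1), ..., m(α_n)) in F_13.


c = [6, 5, 11, 1, 8]

Message polynomial: m(x) = 10 + 8·x (mod 13).
For each evaluation point α_i, compute m(α_i) mod 13:
  α_1 = 6: Horner steps 8 → 6, so m(6) = 6.
  α_2 = 1: Horner steps 8 → 5, so m(1) = 5.
  α_3 = 5: Horner steps 8 → 11, so m(5) = 11.
  α_4 = 7: Horner steps 8 → 1, so m(7) = 1.
  α_5 = 3: Horner steps 8 → 8, so m(3) = 8.
Codeword c = [6, 5, 11, 1, 8] ∈ F_13^5.
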